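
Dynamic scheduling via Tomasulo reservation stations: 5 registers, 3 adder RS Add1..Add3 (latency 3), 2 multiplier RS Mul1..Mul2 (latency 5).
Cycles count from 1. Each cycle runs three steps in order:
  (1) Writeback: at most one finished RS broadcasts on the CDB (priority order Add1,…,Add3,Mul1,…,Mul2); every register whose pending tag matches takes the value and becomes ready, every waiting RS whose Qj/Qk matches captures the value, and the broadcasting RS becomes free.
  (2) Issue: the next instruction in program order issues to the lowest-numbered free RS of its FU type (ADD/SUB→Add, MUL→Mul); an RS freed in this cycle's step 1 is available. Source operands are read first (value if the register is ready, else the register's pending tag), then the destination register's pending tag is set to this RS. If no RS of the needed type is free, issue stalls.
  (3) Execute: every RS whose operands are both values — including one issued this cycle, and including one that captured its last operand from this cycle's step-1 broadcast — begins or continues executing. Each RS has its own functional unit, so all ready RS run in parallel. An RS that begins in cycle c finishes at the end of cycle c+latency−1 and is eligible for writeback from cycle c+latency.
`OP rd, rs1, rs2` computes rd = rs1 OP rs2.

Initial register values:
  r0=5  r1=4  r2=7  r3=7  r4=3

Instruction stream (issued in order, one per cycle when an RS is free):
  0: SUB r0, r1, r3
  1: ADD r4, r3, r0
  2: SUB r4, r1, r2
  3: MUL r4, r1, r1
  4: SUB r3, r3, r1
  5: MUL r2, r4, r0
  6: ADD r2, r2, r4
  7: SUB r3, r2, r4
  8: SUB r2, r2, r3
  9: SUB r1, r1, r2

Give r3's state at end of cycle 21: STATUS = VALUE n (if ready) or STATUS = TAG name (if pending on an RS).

c1: issue SUB r0<-Add1 | r0:Add1,r1:4,r2:7,r3:7,r4:3
c2: issue ADD r4<-Add2 | r0:Add1,r1:4,r2:7,r3:7,r4:Add2
c3: issue SUB r4<-Add3 | r0:Add1,r1:4,r2:7,r3:7,r4:Add3
c4: CDB Add1=-3; issue MUL r4<-Mul1 | r0:-3,r1:4,r2:7,r3:7,r4:Mul1
c5: issue SUB r3<-Add1 | r0:-3,r1:4,r2:7,r3:Add1,r4:Mul1
c6: CDB Add3=-3; issue MUL r2<-Mul2 | r0:-3,r1:4,r2:Mul2,r3:Add1,r4:Mul1
c7: CDB Add2=4; issue ADD r2<-Add2 | r0:-3,r1:4,r2:Add2,r3:Add1,r4:Mul1
c8: CDB Add1=3; issue SUB r3<-Add1 | r0:-3,r1:4,r2:Add2,r3:Add1,r4:Mul1
c9: CDB Mul1=16; issue SUB r2<-Add3 | r0:-3,r1:4,r2:Add3,r3:Add1,r4:16
c10: stall | r0:-3,r1:4,r2:Add3,r3:Add1,r4:16
c11: stall | r0:-3,r1:4,r2:Add3,r3:Add1,r4:16
c12: stall | r0:-3,r1:4,r2:Add3,r3:Add1,r4:16
c13: stall | r0:-3,r1:4,r2:Add3,r3:Add1,r4:16
c14: CDB Mul2=-48; stall | r0:-3,r1:4,r2:Add3,r3:Add1,r4:16
c15: stall | r0:-3,r1:4,r2:Add3,r3:Add1,r4:16
c16: stall | r0:-3,r1:4,r2:Add3,r3:Add1,r4:16
c17: CDB Add2=-32; issue SUB r1<-Add2 | r0:-3,r1:Add2,r2:Add3,r3:Add1,r4:16
c18: - | r0:-3,r1:Add2,r2:Add3,r3:Add1,r4:16
c19: - | r0:-3,r1:Add2,r2:Add3,r3:Add1,r4:16
c20: CDB Add1=-48 | r0:-3,r1:Add2,r2:Add3,r3:-48,r4:16
c21: - | r0:-3,r1:Add2,r2:Add3,r3:-48,r4:16

STATUS = VALUE -48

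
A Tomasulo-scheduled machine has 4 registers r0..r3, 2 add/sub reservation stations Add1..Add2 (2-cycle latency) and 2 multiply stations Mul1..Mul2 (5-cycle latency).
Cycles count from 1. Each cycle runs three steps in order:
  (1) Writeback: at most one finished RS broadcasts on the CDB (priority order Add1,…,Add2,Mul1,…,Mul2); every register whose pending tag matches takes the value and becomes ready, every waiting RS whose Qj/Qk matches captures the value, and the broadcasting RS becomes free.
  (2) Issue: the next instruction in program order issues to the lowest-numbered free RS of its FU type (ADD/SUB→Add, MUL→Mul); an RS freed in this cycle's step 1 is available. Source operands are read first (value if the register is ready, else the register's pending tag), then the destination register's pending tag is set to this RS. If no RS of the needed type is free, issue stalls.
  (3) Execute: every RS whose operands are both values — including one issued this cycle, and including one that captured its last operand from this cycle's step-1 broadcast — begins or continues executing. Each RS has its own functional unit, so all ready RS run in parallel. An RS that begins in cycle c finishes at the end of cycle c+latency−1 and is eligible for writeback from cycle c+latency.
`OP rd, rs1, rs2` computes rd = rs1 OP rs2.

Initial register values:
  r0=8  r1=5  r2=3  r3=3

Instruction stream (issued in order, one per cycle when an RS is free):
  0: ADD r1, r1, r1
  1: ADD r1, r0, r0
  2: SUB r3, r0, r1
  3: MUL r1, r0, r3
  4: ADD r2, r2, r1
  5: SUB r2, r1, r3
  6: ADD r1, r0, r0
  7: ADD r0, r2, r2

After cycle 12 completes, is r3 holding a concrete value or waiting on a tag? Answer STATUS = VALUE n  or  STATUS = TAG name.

  c1: issue ADD r1<-Add1  regs: r0:8,r1:Add1,r2:3,r3:3
  c2: issue ADD r1<-Add2  regs: r0:8,r1:Add2,r2:3,r3:3
  c3: CDB Add1=10; issue SUB r3<-Add1  regs: r0:8,r1:Add2,r2:3,r3:Add1
  c4: CDB Add2=16; issue MUL r1<-Mul1  regs: r0:8,r1:Mul1,r2:3,r3:Add1
  c5: issue ADD r2<-Add2  regs: r0:8,r1:Mul1,r2:Add2,r3:Add1
  c6: CDB Add1=-8; issue SUB r2<-Add1  regs: r0:8,r1:Mul1,r2:Add1,r3:-8
  c7: stall  regs: r0:8,r1:Mul1,r2:Add1,r3:-8
  c8: stall  regs: r0:8,r1:Mul1,r2:Add1,r3:-8
  c9: stall  regs: r0:8,r1:Mul1,r2:Add1,r3:-8
  c10: stall  regs: r0:8,r1:Mul1,r2:Add1,r3:-8
  c11: CDB Mul1=-64; stall  regs: r0:8,r1:-64,r2:Add1,r3:-8
  c12: stall  regs: r0:8,r1:-64,r2:Add1,r3:-8

STATUS = VALUE -8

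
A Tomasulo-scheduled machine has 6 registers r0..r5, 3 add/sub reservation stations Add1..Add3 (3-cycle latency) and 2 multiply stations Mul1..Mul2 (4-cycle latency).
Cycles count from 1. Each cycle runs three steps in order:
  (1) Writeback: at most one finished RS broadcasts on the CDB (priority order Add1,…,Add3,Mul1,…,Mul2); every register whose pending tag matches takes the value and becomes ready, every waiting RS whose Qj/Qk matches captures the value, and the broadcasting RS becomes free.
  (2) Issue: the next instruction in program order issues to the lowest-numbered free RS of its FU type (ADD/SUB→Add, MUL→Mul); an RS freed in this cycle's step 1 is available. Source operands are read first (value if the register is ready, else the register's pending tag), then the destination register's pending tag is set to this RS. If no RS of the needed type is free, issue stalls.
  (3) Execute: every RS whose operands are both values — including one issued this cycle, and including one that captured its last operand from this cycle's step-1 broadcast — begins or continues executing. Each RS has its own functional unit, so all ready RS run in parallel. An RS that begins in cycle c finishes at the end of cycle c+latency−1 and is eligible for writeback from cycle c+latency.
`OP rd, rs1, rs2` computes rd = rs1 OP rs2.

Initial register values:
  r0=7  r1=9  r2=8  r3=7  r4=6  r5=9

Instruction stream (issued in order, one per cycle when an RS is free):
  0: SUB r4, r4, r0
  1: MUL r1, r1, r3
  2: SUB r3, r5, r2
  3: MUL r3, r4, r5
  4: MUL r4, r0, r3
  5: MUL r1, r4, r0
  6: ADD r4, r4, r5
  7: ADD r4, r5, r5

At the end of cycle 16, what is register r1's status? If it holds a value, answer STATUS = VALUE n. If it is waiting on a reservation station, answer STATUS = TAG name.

STATUS = VALUE -441

c1: issue SUB r4<-Add1 | r0:7,r1:9,r2:8,r3:7,r4:Add1,r5:9
c2: issue MUL r1<-Mul1 | r0:7,r1:Mul1,r2:8,r3:7,r4:Add1,r5:9
c3: issue SUB r3<-Add2 | r0:7,r1:Mul1,r2:8,r3:Add2,r4:Add1,r5:9
c4: CDB Add1=-1; issue MUL r3<-Mul2 | r0:7,r1:Mul1,r2:8,r3:Mul2,r4:-1,r5:9
c5: stall | r0:7,r1:Mul1,r2:8,r3:Mul2,r4:-1,r5:9
c6: CDB Add2=1; stall | r0:7,r1:Mul1,r2:8,r3:Mul2,r4:-1,r5:9
c7: CDB Mul1=63; issue MUL r4<-Mul1 | r0:7,r1:63,r2:8,r3:Mul2,r4:Mul1,r5:9
c8: CDB Mul2=-9; issue MUL r1<-Mul2 | r0:7,r1:Mul2,r2:8,r3:-9,r4:Mul1,r5:9
c9: issue ADD r4<-Add1 | r0:7,r1:Mul2,r2:8,r3:-9,r4:Add1,r5:9
c10: issue ADD r4<-Add2 | r0:7,r1:Mul2,r2:8,r3:-9,r4:Add2,r5:9
c11: - | r0:7,r1:Mul2,r2:8,r3:-9,r4:Add2,r5:9
c12: CDB Mul1=-63 | r0:7,r1:Mul2,r2:8,r3:-9,r4:Add2,r5:9
c13: CDB Add2=18 | r0:7,r1:Mul2,r2:8,r3:-9,r4:18,r5:9
c14: - | r0:7,r1:Mul2,r2:8,r3:-9,r4:18,r5:9
c15: CDB Add1=-54 | r0:7,r1:Mul2,r2:8,r3:-9,r4:18,r5:9
c16: CDB Mul2=-441 | r0:7,r1:-441,r2:8,r3:-9,r4:18,r5:9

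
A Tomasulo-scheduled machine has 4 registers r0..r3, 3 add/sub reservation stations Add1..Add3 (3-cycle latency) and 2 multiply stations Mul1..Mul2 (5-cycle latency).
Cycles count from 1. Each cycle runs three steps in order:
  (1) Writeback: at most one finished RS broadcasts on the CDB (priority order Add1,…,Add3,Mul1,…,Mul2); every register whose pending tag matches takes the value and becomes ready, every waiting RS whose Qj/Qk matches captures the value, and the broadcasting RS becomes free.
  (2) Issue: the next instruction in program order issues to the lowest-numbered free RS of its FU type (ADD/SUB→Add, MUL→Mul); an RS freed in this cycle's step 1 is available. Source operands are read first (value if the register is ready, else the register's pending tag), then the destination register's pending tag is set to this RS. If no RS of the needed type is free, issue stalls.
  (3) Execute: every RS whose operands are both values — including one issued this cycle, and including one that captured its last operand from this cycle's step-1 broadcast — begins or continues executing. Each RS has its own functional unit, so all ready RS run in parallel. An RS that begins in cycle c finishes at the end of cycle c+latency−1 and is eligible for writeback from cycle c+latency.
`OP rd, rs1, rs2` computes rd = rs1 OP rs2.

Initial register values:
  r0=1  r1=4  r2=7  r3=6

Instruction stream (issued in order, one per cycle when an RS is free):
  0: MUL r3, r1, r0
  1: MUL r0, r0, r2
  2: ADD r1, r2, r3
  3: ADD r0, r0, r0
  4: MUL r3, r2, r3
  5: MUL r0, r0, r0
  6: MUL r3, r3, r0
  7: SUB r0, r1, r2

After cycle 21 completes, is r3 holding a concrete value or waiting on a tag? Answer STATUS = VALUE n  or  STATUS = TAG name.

STATUS = VALUE 5488

c1: issue MUL r3<-Mul1 | r0:1,r1:4,r2:7,r3:Mul1
c2: issue MUL r0<-Mul2 | r0:Mul2,r1:4,r2:7,r3:Mul1
c3: issue ADD r1<-Add1 | r0:Mul2,r1:Add1,r2:7,r3:Mul1
c4: issue ADD r0<-Add2 | r0:Add2,r1:Add1,r2:7,r3:Mul1
c5: stall | r0:Add2,r1:Add1,r2:7,r3:Mul1
c6: CDB Mul1=4; issue MUL r3<-Mul1 | r0:Add2,r1:Add1,r2:7,r3:Mul1
c7: CDB Mul2=7; issue MUL r0<-Mul2 | r0:Mul2,r1:Add1,r2:7,r3:Mul1
c8: stall | r0:Mul2,r1:Add1,r2:7,r3:Mul1
c9: CDB Add1=11; stall | r0:Mul2,r1:11,r2:7,r3:Mul1
c10: CDB Add2=14; stall | r0:Mul2,r1:11,r2:7,r3:Mul1
c11: CDB Mul1=28; issue MUL r3<-Mul1 | r0:Mul2,r1:11,r2:7,r3:Mul1
c12: issue SUB r0<-Add1 | r0:Add1,r1:11,r2:7,r3:Mul1
c13: - | r0:Add1,r1:11,r2:7,r3:Mul1
c14: - | r0:Add1,r1:11,r2:7,r3:Mul1
c15: CDB Add1=4 | r0:4,r1:11,r2:7,r3:Mul1
c16: CDB Mul2=196 | r0:4,r1:11,r2:7,r3:Mul1
c17: - | r0:4,r1:11,r2:7,r3:Mul1
c18: - | r0:4,r1:11,r2:7,r3:Mul1
c19: - | r0:4,r1:11,r2:7,r3:Mul1
c20: - | r0:4,r1:11,r2:7,r3:Mul1
c21: CDB Mul1=5488 | r0:4,r1:11,r2:7,r3:5488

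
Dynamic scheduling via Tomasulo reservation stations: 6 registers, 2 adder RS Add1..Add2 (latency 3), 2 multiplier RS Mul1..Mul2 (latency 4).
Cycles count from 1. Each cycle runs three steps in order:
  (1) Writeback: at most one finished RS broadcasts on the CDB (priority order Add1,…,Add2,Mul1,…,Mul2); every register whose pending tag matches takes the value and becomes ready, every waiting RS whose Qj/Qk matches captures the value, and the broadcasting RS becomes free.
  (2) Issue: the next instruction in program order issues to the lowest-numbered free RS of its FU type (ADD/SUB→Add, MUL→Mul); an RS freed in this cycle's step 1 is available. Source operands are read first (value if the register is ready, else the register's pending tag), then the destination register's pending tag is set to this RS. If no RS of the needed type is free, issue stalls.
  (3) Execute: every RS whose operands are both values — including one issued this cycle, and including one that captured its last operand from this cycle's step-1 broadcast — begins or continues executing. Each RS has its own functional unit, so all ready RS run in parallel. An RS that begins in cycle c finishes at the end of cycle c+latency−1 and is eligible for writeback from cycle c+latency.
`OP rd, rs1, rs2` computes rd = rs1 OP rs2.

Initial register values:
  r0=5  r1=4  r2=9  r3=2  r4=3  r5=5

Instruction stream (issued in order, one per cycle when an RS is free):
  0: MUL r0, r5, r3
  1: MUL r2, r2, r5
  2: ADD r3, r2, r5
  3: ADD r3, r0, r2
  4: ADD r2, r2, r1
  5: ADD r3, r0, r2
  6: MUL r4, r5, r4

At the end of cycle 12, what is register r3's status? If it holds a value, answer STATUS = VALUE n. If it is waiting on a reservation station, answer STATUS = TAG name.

  c1: issue MUL r0<-Mul1  regs: r0:Mul1,r1:4,r2:9,r3:2,r4:3,r5:5
  c2: issue MUL r2<-Mul2  regs: r0:Mul1,r1:4,r2:Mul2,r3:2,r4:3,r5:5
  c3: issue ADD r3<-Add1  regs: r0:Mul1,r1:4,r2:Mul2,r3:Add1,r4:3,r5:5
  c4: issue ADD r3<-Add2  regs: r0:Mul1,r1:4,r2:Mul2,r3:Add2,r4:3,r5:5
  c5: CDB Mul1=10; stall  regs: r0:10,r1:4,r2:Mul2,r3:Add2,r4:3,r5:5
  c6: CDB Mul2=45; stall  regs: r0:10,r1:4,r2:45,r3:Add2,r4:3,r5:5
  c7: stall  regs: r0:10,r1:4,r2:45,r3:Add2,r4:3,r5:5
  c8: stall  regs: r0:10,r1:4,r2:45,r3:Add2,r4:3,r5:5
  c9: CDB Add1=50; issue ADD r2<-Add1  regs: r0:10,r1:4,r2:Add1,r3:Add2,r4:3,r5:5
  c10: CDB Add2=55; issue ADD r3<-Add2  regs: r0:10,r1:4,r2:Add1,r3:Add2,r4:3,r5:5
  c11: issue MUL r4<-Mul1  regs: r0:10,r1:4,r2:Add1,r3:Add2,r4:Mul1,r5:5
  c12: CDB Add1=49  regs: r0:10,r1:4,r2:49,r3:Add2,r4:Mul1,r5:5

STATUS = TAG Add2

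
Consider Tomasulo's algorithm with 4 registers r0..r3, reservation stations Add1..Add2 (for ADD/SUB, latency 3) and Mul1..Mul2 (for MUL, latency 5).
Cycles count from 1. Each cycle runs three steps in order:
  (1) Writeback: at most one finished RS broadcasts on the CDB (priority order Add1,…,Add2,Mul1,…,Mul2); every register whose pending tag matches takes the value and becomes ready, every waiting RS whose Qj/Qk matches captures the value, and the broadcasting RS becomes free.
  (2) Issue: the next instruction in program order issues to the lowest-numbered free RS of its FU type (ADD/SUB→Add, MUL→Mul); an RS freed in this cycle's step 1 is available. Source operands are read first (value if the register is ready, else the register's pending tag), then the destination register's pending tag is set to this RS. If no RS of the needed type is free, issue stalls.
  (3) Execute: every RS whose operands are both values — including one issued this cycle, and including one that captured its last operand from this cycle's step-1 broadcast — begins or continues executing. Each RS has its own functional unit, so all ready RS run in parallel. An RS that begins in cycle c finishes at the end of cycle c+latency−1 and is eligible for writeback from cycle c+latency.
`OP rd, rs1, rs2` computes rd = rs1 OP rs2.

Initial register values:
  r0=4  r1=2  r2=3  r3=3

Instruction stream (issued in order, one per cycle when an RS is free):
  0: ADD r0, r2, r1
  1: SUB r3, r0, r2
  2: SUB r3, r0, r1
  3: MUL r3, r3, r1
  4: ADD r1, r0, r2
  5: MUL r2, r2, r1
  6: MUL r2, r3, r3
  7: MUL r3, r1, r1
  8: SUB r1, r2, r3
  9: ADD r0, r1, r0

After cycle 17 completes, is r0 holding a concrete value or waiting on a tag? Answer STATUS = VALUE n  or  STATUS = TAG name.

STATUS = TAG Add2

c1: issue ADD r0<-Add1 | r0:Add1,r1:2,r2:3,r3:3
c2: issue SUB r3<-Add2 | r0:Add1,r1:2,r2:3,r3:Add2
c3: stall | r0:Add1,r1:2,r2:3,r3:Add2
c4: CDB Add1=5; issue SUB r3<-Add1 | r0:5,r1:2,r2:3,r3:Add1
c5: issue MUL r3<-Mul1 | r0:5,r1:2,r2:3,r3:Mul1
c6: stall | r0:5,r1:2,r2:3,r3:Mul1
c7: CDB Add1=3; issue ADD r1<-Add1 | r0:5,r1:Add1,r2:3,r3:Mul1
c8: CDB Add2=2; issue MUL r2<-Mul2 | r0:5,r1:Add1,r2:Mul2,r3:Mul1
c9: stall | r0:5,r1:Add1,r2:Mul2,r3:Mul1
c10: CDB Add1=8; stall | r0:5,r1:8,r2:Mul2,r3:Mul1
c11: stall | r0:5,r1:8,r2:Mul2,r3:Mul1
c12: CDB Mul1=6; issue MUL r2<-Mul1 | r0:5,r1:8,r2:Mul1,r3:6
c13: stall | r0:5,r1:8,r2:Mul1,r3:6
c14: stall | r0:5,r1:8,r2:Mul1,r3:6
c15: CDB Mul2=24; issue MUL r3<-Mul2 | r0:5,r1:8,r2:Mul1,r3:Mul2
c16: issue SUB r1<-Add1 | r0:5,r1:Add1,r2:Mul1,r3:Mul2
c17: CDB Mul1=36; issue ADD r0<-Add2 | r0:Add2,r1:Add1,r2:36,r3:Mul2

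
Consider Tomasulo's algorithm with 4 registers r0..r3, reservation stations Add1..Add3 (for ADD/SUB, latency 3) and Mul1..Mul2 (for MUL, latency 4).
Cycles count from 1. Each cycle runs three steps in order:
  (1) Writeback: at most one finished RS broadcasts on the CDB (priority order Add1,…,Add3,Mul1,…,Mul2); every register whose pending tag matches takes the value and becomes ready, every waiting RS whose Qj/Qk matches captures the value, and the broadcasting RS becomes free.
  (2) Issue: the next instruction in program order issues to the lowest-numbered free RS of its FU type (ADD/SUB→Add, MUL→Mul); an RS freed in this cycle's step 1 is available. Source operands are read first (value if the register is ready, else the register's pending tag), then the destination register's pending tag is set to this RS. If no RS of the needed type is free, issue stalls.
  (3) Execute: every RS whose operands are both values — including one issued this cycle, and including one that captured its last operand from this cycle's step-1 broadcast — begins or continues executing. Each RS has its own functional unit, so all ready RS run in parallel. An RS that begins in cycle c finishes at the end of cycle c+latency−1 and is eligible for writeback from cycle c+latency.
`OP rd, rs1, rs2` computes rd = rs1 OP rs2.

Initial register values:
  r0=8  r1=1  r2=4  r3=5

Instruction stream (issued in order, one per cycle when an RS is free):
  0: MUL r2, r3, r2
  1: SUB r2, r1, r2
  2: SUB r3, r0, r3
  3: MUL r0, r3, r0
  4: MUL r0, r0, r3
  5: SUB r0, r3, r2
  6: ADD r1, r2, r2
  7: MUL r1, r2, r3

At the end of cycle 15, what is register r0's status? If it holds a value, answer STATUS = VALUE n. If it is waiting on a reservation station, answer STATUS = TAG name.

STATUS = VALUE 22

  c1: issue MUL r2<-Mul1  regs: r0:8,r1:1,r2:Mul1,r3:5
  c2: issue SUB r2<-Add1  regs: r0:8,r1:1,r2:Add1,r3:5
  c3: issue SUB r3<-Add2  regs: r0:8,r1:1,r2:Add1,r3:Add2
  c4: issue MUL r0<-Mul2  regs: r0:Mul2,r1:1,r2:Add1,r3:Add2
  c5: CDB Mul1=20; issue MUL r0<-Mul1  regs: r0:Mul1,r1:1,r2:Add1,r3:Add2
  c6: CDB Add2=3; issue SUB r0<-Add2  regs: r0:Add2,r1:1,r2:Add1,r3:3
  c7: issue ADD r1<-Add3  regs: r0:Add2,r1:Add3,r2:Add1,r3:3
  c8: CDB Add1=-19; stall  regs: r0:Add2,r1:Add3,r2:-19,r3:3
  c9: stall  regs: r0:Add2,r1:Add3,r2:-19,r3:3
  c10: CDB Mul2=24; issue MUL r1<-Mul2  regs: r0:Add2,r1:Mul2,r2:-19,r3:3
  c11: CDB Add2=22  regs: r0:22,r1:Mul2,r2:-19,r3:3
  c12: CDB Add3=-38  regs: r0:22,r1:Mul2,r2:-19,r3:3
  c13: -  regs: r0:22,r1:Mul2,r2:-19,r3:3
  c14: CDB Mul1=72  regs: r0:22,r1:Mul2,r2:-19,r3:3
  c15: CDB Mul2=-57  regs: r0:22,r1:-57,r2:-19,r3:3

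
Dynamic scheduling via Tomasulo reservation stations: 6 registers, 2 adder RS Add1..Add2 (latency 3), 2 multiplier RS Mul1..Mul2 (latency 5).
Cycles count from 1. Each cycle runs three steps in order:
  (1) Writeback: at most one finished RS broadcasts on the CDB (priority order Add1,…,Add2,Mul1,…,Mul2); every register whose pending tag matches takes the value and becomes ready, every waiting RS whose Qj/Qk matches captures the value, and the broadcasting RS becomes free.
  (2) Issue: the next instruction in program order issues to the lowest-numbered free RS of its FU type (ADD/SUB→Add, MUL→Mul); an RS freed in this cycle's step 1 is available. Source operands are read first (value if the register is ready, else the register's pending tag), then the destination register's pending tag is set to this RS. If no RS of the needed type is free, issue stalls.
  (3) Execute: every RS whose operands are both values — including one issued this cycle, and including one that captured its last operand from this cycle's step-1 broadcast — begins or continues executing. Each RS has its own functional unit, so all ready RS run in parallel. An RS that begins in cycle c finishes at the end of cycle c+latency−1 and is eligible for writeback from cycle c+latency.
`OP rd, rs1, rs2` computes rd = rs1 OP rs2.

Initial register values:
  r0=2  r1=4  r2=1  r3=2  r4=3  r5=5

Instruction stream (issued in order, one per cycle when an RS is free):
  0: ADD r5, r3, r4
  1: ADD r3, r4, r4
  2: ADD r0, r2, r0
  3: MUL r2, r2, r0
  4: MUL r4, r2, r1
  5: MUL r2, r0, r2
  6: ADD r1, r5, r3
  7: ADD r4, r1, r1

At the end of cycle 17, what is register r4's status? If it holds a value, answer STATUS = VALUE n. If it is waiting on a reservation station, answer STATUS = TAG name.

STATUS = TAG Add2

cycle 1: issue ADD r5<-Add1 // r0:2,r1:4,r2:1,r3:2,r4:3,r5:Add1
cycle 2: issue ADD r3<-Add2 // r0:2,r1:4,r2:1,r3:Add2,r4:3,r5:Add1
cycle 3: stall // r0:2,r1:4,r2:1,r3:Add2,r4:3,r5:Add1
cycle 4: CDB Add1=5; issue ADD r0<-Add1 // r0:Add1,r1:4,r2:1,r3:Add2,r4:3,r5:5
cycle 5: CDB Add2=6; issue MUL r2<-Mul1 // r0:Add1,r1:4,r2:Mul1,r3:6,r4:3,r5:5
cycle 6: issue MUL r4<-Mul2 // r0:Add1,r1:4,r2:Mul1,r3:6,r4:Mul2,r5:5
cycle 7: CDB Add1=3; stall // r0:3,r1:4,r2:Mul1,r3:6,r4:Mul2,r5:5
cycle 8: stall // r0:3,r1:4,r2:Mul1,r3:6,r4:Mul2,r5:5
cycle 9: stall // r0:3,r1:4,r2:Mul1,r3:6,r4:Mul2,r5:5
cycle 10: stall // r0:3,r1:4,r2:Mul1,r3:6,r4:Mul2,r5:5
cycle 11: stall // r0:3,r1:4,r2:Mul1,r3:6,r4:Mul2,r5:5
cycle 12: CDB Mul1=3; issue MUL r2<-Mul1 // r0:3,r1:4,r2:Mul1,r3:6,r4:Mul2,r5:5
cycle 13: issue ADD r1<-Add1 // r0:3,r1:Add1,r2:Mul1,r3:6,r4:Mul2,r5:5
cycle 14: issue ADD r4<-Add2 // r0:3,r1:Add1,r2:Mul1,r3:6,r4:Add2,r5:5
cycle 15: - // r0:3,r1:Add1,r2:Mul1,r3:6,r4:Add2,r5:5
cycle 16: CDB Add1=11 // r0:3,r1:11,r2:Mul1,r3:6,r4:Add2,r5:5
cycle 17: CDB Mul1=9 // r0:3,r1:11,r2:9,r3:6,r4:Add2,r5:5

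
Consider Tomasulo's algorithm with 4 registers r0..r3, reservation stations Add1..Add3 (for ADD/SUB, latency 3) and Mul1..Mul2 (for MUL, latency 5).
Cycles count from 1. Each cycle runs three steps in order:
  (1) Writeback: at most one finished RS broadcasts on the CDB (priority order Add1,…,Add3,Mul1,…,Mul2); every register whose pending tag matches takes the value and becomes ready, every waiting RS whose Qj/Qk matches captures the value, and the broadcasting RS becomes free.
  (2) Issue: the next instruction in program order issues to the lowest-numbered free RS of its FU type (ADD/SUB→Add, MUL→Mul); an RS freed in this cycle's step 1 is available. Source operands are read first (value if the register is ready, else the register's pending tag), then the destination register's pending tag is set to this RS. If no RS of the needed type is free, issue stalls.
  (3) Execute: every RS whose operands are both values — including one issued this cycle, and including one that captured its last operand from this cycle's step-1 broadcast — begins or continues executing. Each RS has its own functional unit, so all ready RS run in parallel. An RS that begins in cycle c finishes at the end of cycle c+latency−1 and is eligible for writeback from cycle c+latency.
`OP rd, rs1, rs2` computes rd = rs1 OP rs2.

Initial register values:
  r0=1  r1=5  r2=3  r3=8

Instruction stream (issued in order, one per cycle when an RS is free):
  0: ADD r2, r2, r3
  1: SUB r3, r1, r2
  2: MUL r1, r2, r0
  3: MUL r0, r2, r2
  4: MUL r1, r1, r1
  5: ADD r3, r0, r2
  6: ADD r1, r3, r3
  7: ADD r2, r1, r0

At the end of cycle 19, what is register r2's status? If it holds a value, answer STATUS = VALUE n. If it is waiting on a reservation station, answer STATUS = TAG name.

c1: issue ADD r2<-Add1 | r0:1,r1:5,r2:Add1,r3:8
c2: issue SUB r3<-Add2 | r0:1,r1:5,r2:Add1,r3:Add2
c3: issue MUL r1<-Mul1 | r0:1,r1:Mul1,r2:Add1,r3:Add2
c4: CDB Add1=11; issue MUL r0<-Mul2 | r0:Mul2,r1:Mul1,r2:11,r3:Add2
c5: stall | r0:Mul2,r1:Mul1,r2:11,r3:Add2
c6: stall | r0:Mul2,r1:Mul1,r2:11,r3:Add2
c7: CDB Add2=-6; stall | r0:Mul2,r1:Mul1,r2:11,r3:-6
c8: stall | r0:Mul2,r1:Mul1,r2:11,r3:-6
c9: CDB Mul1=11; issue MUL r1<-Mul1 | r0:Mul2,r1:Mul1,r2:11,r3:-6
c10: CDB Mul2=121; issue ADD r3<-Add1 | r0:121,r1:Mul1,r2:11,r3:Add1
c11: issue ADD r1<-Add2 | r0:121,r1:Add2,r2:11,r3:Add1
c12: issue ADD r2<-Add3 | r0:121,r1:Add2,r2:Add3,r3:Add1
c13: CDB Add1=132 | r0:121,r1:Add2,r2:Add3,r3:132
c14: CDB Mul1=121 | r0:121,r1:Add2,r2:Add3,r3:132
c15: - | r0:121,r1:Add2,r2:Add3,r3:132
c16: CDB Add2=264 | r0:121,r1:264,r2:Add3,r3:132
c17: - | r0:121,r1:264,r2:Add3,r3:132
c18: - | r0:121,r1:264,r2:Add3,r3:132
c19: CDB Add3=385 | r0:121,r1:264,r2:385,r3:132

STATUS = VALUE 385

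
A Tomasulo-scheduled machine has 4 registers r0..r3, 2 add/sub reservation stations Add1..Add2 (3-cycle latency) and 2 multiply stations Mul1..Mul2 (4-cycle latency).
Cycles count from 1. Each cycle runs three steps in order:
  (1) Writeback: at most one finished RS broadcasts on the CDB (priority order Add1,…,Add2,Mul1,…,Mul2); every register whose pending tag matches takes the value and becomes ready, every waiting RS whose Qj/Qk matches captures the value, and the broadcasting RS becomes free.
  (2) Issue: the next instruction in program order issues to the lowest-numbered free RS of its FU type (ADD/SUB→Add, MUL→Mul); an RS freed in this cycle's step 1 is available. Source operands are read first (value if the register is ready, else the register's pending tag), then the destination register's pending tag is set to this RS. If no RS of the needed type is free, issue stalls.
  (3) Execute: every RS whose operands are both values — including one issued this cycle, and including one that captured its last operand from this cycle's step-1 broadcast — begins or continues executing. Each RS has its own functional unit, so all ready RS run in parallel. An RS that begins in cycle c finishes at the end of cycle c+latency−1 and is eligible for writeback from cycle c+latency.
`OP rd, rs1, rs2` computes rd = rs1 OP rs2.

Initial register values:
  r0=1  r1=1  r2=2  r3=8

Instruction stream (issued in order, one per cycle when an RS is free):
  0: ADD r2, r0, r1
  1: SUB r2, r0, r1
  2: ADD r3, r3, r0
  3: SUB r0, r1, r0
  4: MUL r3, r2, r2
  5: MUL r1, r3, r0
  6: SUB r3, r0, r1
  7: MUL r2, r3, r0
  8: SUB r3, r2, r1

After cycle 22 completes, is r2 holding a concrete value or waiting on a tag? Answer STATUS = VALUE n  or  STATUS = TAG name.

STATUS = VALUE 0

cycle 1: issue ADD r2<-Add1 // r0:1,r1:1,r2:Add1,r3:8
cycle 2: issue SUB r2<-Add2 // r0:1,r1:1,r2:Add2,r3:8
cycle 3: stall // r0:1,r1:1,r2:Add2,r3:8
cycle 4: CDB Add1=2; issue ADD r3<-Add1 // r0:1,r1:1,r2:Add2,r3:Add1
cycle 5: CDB Add2=0; issue SUB r0<-Add2 // r0:Add2,r1:1,r2:0,r3:Add1
cycle 6: issue MUL r3<-Mul1 // r0:Add2,r1:1,r2:0,r3:Mul1
cycle 7: CDB Add1=9; issue MUL r1<-Mul2 // r0:Add2,r1:Mul2,r2:0,r3:Mul1
cycle 8: CDB Add2=0; issue SUB r3<-Add1 // r0:0,r1:Mul2,r2:0,r3:Add1
cycle 9: stall // r0:0,r1:Mul2,r2:0,r3:Add1
cycle 10: CDB Mul1=0; issue MUL r2<-Mul1 // r0:0,r1:Mul2,r2:Mul1,r3:Add1
cycle 11: issue SUB r3<-Add2 // r0:0,r1:Mul2,r2:Mul1,r3:Add2
cycle 12: - // r0:0,r1:Mul2,r2:Mul1,r3:Add2
cycle 13: - // r0:0,r1:Mul2,r2:Mul1,r3:Add2
cycle 14: CDB Mul2=0 // r0:0,r1:0,r2:Mul1,r3:Add2
cycle 15: - // r0:0,r1:0,r2:Mul1,r3:Add2
cycle 16: - // r0:0,r1:0,r2:Mul1,r3:Add2
cycle 17: CDB Add1=0 // r0:0,r1:0,r2:Mul1,r3:Add2
cycle 18: - // r0:0,r1:0,r2:Mul1,r3:Add2
cycle 19: - // r0:0,r1:0,r2:Mul1,r3:Add2
cycle 20: - // r0:0,r1:0,r2:Mul1,r3:Add2
cycle 21: CDB Mul1=0 // r0:0,r1:0,r2:0,r3:Add2
cycle 22: - // r0:0,r1:0,r2:0,r3:Add2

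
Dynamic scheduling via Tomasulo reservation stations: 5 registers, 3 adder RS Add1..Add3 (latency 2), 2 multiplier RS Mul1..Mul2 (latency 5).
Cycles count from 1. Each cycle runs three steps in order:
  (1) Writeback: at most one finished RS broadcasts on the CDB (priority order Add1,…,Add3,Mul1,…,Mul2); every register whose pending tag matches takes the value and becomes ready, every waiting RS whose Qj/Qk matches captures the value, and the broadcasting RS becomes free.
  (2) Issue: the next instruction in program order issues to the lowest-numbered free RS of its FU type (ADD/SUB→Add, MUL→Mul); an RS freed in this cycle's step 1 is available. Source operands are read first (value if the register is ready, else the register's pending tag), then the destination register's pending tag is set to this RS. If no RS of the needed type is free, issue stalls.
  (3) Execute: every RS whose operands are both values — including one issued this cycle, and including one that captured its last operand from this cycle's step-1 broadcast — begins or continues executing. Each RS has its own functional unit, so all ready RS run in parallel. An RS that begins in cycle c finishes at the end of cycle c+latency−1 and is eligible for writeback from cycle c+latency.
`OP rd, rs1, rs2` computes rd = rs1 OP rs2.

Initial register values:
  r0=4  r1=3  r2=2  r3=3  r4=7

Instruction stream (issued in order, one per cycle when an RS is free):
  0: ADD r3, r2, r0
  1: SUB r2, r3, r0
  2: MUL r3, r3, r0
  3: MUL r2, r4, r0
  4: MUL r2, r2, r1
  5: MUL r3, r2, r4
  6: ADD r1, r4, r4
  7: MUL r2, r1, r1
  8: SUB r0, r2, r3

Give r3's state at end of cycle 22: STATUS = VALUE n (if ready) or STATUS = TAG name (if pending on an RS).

cycle 1: issue ADD r3<-Add1 // r0:4,r1:3,r2:2,r3:Add1,r4:7
cycle 2: issue SUB r2<-Add2 // r0:4,r1:3,r2:Add2,r3:Add1,r4:7
cycle 3: CDB Add1=6; issue MUL r3<-Mul1 // r0:4,r1:3,r2:Add2,r3:Mul1,r4:7
cycle 4: issue MUL r2<-Mul2 // r0:4,r1:3,r2:Mul2,r3:Mul1,r4:7
cycle 5: CDB Add2=2; stall // r0:4,r1:3,r2:Mul2,r3:Mul1,r4:7
cycle 6: stall // r0:4,r1:3,r2:Mul2,r3:Mul1,r4:7
cycle 7: stall // r0:4,r1:3,r2:Mul2,r3:Mul1,r4:7
cycle 8: CDB Mul1=24; issue MUL r2<-Mul1 // r0:4,r1:3,r2:Mul1,r3:24,r4:7
cycle 9: CDB Mul2=28; issue MUL r3<-Mul2 // r0:4,r1:3,r2:Mul1,r3:Mul2,r4:7
cycle 10: issue ADD r1<-Add1 // r0:4,r1:Add1,r2:Mul1,r3:Mul2,r4:7
cycle 11: stall // r0:4,r1:Add1,r2:Mul1,r3:Mul2,r4:7
cycle 12: CDB Add1=14; stall // r0:4,r1:14,r2:Mul1,r3:Mul2,r4:7
cycle 13: stall // r0:4,r1:14,r2:Mul1,r3:Mul2,r4:7
cycle 14: CDB Mul1=84; issue MUL r2<-Mul1 // r0:4,r1:14,r2:Mul1,r3:Mul2,r4:7
cycle 15: issue SUB r0<-Add1 // r0:Add1,r1:14,r2:Mul1,r3:Mul2,r4:7
cycle 16: - // r0:Add1,r1:14,r2:Mul1,r3:Mul2,r4:7
cycle 17: - // r0:Add1,r1:14,r2:Mul1,r3:Mul2,r4:7
cycle 18: - // r0:Add1,r1:14,r2:Mul1,r3:Mul2,r4:7
cycle 19: CDB Mul1=196 // r0:Add1,r1:14,r2:196,r3:Mul2,r4:7
cycle 20: CDB Mul2=588 // r0:Add1,r1:14,r2:196,r3:588,r4:7
cycle 21: - // r0:Add1,r1:14,r2:196,r3:588,r4:7
cycle 22: CDB Add1=-392 // r0:-392,r1:14,r2:196,r3:588,r4:7

STATUS = VALUE 588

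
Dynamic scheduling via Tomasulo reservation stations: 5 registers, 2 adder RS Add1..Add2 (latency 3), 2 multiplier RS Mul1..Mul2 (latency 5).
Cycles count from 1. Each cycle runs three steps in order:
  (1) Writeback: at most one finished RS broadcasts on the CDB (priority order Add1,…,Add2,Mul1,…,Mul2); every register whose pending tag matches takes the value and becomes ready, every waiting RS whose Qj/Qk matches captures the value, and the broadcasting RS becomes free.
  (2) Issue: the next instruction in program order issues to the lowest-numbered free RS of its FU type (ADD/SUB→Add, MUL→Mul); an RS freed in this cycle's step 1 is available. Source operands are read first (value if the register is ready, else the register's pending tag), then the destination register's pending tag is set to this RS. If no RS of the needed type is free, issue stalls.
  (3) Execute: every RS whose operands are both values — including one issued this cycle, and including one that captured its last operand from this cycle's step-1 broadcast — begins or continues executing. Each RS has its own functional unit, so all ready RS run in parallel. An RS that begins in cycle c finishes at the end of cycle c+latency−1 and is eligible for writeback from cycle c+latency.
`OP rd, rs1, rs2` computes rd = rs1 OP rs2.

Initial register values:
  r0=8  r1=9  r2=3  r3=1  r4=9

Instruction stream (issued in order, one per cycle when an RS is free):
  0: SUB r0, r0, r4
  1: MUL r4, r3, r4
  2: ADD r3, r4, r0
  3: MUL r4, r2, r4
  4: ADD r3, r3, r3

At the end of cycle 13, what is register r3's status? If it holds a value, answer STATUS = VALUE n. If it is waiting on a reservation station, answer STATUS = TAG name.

STATUS = VALUE 16

cycle 1: issue SUB r0<-Add1 // r0:Add1,r1:9,r2:3,r3:1,r4:9
cycle 2: issue MUL r4<-Mul1 // r0:Add1,r1:9,r2:3,r3:1,r4:Mul1
cycle 3: issue ADD r3<-Add2 // r0:Add1,r1:9,r2:3,r3:Add2,r4:Mul1
cycle 4: CDB Add1=-1; issue MUL r4<-Mul2 // r0:-1,r1:9,r2:3,r3:Add2,r4:Mul2
cycle 5: issue ADD r3<-Add1 // r0:-1,r1:9,r2:3,r3:Add1,r4:Mul2
cycle 6: - // r0:-1,r1:9,r2:3,r3:Add1,r4:Mul2
cycle 7: CDB Mul1=9 // r0:-1,r1:9,r2:3,r3:Add1,r4:Mul2
cycle 8: - // r0:-1,r1:9,r2:3,r3:Add1,r4:Mul2
cycle 9: - // r0:-1,r1:9,r2:3,r3:Add1,r4:Mul2
cycle 10: CDB Add2=8 // r0:-1,r1:9,r2:3,r3:Add1,r4:Mul2
cycle 11: - // r0:-1,r1:9,r2:3,r3:Add1,r4:Mul2
cycle 12: CDB Mul2=27 // r0:-1,r1:9,r2:3,r3:Add1,r4:27
cycle 13: CDB Add1=16 // r0:-1,r1:9,r2:3,r3:16,r4:27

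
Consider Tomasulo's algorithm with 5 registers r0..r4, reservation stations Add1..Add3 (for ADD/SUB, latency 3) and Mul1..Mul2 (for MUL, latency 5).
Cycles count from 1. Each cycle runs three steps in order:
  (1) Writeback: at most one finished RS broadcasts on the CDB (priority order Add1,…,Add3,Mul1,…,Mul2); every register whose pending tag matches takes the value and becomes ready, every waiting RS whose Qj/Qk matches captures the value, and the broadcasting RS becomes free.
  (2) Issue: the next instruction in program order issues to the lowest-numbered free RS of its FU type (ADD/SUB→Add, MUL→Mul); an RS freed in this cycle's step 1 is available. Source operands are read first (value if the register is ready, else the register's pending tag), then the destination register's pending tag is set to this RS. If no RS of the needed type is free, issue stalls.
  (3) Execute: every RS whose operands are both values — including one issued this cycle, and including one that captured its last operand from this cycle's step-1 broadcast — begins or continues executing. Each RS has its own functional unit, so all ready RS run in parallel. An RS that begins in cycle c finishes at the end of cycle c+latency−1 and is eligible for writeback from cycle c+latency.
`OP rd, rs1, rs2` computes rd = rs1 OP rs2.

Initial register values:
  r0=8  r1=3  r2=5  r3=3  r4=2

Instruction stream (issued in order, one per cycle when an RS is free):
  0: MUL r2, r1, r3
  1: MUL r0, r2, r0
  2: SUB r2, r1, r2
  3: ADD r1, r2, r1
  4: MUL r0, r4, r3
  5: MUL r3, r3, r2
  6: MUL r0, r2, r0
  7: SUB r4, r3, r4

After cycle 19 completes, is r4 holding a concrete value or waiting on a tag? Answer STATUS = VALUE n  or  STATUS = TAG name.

STATUS = VALUE -20

cycle 1: issue MUL r2<-Mul1 // r0:8,r1:3,r2:Mul1,r3:3,r4:2
cycle 2: issue MUL r0<-Mul2 // r0:Mul2,r1:3,r2:Mul1,r3:3,r4:2
cycle 3: issue SUB r2<-Add1 // r0:Mul2,r1:3,r2:Add1,r3:3,r4:2
cycle 4: issue ADD r1<-Add2 // r0:Mul2,r1:Add2,r2:Add1,r3:3,r4:2
cycle 5: stall // r0:Mul2,r1:Add2,r2:Add1,r3:3,r4:2
cycle 6: CDB Mul1=9; issue MUL r0<-Mul1 // r0:Mul1,r1:Add2,r2:Add1,r3:3,r4:2
cycle 7: stall // r0:Mul1,r1:Add2,r2:Add1,r3:3,r4:2
cycle 8: stall // r0:Mul1,r1:Add2,r2:Add1,r3:3,r4:2
cycle 9: CDB Add1=-6; stall // r0:Mul1,r1:Add2,r2:-6,r3:3,r4:2
cycle 10: stall // r0:Mul1,r1:Add2,r2:-6,r3:3,r4:2
cycle 11: CDB Mul1=6; issue MUL r3<-Mul1 // r0:6,r1:Add2,r2:-6,r3:Mul1,r4:2
cycle 12: CDB Add2=-3; stall // r0:6,r1:-3,r2:-6,r3:Mul1,r4:2
cycle 13: CDB Mul2=72; issue MUL r0<-Mul2 // r0:Mul2,r1:-3,r2:-6,r3:Mul1,r4:2
cycle 14: issue SUB r4<-Add1 // r0:Mul2,r1:-3,r2:-6,r3:Mul1,r4:Add1
cycle 15: - // r0:Mul2,r1:-3,r2:-6,r3:Mul1,r4:Add1
cycle 16: CDB Mul1=-18 // r0:Mul2,r1:-3,r2:-6,r3:-18,r4:Add1
cycle 17: - // r0:Mul2,r1:-3,r2:-6,r3:-18,r4:Add1
cycle 18: CDB Mul2=-36 // r0:-36,r1:-3,r2:-6,r3:-18,r4:Add1
cycle 19: CDB Add1=-20 // r0:-36,r1:-3,r2:-6,r3:-18,r4:-20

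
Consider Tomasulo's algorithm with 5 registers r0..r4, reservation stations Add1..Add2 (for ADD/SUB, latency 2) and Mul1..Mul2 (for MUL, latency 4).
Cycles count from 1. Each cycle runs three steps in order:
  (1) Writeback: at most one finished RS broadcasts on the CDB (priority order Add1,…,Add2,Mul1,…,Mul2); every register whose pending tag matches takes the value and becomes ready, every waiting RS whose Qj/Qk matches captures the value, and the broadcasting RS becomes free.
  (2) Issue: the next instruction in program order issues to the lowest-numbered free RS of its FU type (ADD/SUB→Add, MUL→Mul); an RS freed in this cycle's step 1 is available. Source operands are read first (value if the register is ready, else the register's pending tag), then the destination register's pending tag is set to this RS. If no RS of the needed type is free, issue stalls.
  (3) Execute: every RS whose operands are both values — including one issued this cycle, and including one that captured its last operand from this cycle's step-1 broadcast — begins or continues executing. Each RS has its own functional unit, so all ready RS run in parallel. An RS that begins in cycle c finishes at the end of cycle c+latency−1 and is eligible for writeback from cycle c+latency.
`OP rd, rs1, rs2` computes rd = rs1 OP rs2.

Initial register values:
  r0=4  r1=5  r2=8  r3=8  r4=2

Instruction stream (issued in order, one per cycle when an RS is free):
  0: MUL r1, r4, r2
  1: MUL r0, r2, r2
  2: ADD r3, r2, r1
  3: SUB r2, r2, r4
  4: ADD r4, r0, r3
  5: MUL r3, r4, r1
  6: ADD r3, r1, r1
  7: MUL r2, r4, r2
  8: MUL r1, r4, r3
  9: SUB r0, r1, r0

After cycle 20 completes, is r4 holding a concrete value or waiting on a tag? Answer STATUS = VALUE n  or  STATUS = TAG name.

c1: issue MUL r1<-Mul1 | r0:4,r1:Mul1,r2:8,r3:8,r4:2
c2: issue MUL r0<-Mul2 | r0:Mul2,r1:Mul1,r2:8,r3:8,r4:2
c3: issue ADD r3<-Add1 | r0:Mul2,r1:Mul1,r2:8,r3:Add1,r4:2
c4: issue SUB r2<-Add2 | r0:Mul2,r1:Mul1,r2:Add2,r3:Add1,r4:2
c5: CDB Mul1=16; stall | r0:Mul2,r1:16,r2:Add2,r3:Add1,r4:2
c6: CDB Add2=6; issue ADD r4<-Add2 | r0:Mul2,r1:16,r2:6,r3:Add1,r4:Add2
c7: CDB Add1=24; issue MUL r3<-Mul1 | r0:Mul2,r1:16,r2:6,r3:Mul1,r4:Add2
c8: CDB Mul2=64; issue ADD r3<-Add1 | r0:64,r1:16,r2:6,r3:Add1,r4:Add2
c9: issue MUL r2<-Mul2 | r0:64,r1:16,r2:Mul2,r3:Add1,r4:Add2
c10: CDB Add1=32; stall | r0:64,r1:16,r2:Mul2,r3:32,r4:Add2
c11: CDB Add2=88; stall | r0:64,r1:16,r2:Mul2,r3:32,r4:88
c12: stall | r0:64,r1:16,r2:Mul2,r3:32,r4:88
c13: stall | r0:64,r1:16,r2:Mul2,r3:32,r4:88
c14: stall | r0:64,r1:16,r2:Mul2,r3:32,r4:88
c15: CDB Mul1=1408; issue MUL r1<-Mul1 | r0:64,r1:Mul1,r2:Mul2,r3:32,r4:88
c16: CDB Mul2=528; issue SUB r0<-Add1 | r0:Add1,r1:Mul1,r2:528,r3:32,r4:88
c17: - | r0:Add1,r1:Mul1,r2:528,r3:32,r4:88
c18: - | r0:Add1,r1:Mul1,r2:528,r3:32,r4:88
c19: CDB Mul1=2816 | r0:Add1,r1:2816,r2:528,r3:32,r4:88
c20: - | r0:Add1,r1:2816,r2:528,r3:32,r4:88

STATUS = VALUE 88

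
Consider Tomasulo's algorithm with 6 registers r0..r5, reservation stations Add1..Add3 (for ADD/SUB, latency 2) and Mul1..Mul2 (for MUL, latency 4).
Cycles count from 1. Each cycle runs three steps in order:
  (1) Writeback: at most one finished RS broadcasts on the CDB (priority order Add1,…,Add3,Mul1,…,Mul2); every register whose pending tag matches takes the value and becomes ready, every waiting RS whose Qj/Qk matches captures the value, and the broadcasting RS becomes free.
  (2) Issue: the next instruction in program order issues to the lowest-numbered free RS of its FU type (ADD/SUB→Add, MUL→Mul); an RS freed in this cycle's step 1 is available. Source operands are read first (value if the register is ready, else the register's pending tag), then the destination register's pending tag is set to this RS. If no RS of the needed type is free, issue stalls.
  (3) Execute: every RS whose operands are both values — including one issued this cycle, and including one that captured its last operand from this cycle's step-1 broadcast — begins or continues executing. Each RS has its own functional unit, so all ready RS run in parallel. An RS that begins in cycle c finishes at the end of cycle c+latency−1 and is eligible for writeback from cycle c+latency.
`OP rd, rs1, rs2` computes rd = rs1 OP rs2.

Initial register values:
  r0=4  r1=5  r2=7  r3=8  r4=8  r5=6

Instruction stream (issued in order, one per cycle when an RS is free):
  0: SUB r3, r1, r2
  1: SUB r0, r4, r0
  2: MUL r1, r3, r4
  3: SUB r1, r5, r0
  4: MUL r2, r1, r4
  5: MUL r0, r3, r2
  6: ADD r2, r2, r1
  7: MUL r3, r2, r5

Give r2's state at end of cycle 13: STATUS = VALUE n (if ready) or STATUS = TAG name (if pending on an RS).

c1: issue SUB r3<-Add1 | r0:4,r1:5,r2:7,r3:Add1,r4:8,r5:6
c2: issue SUB r0<-Add2 | r0:Add2,r1:5,r2:7,r3:Add1,r4:8,r5:6
c3: CDB Add1=-2; issue MUL r1<-Mul1 | r0:Add2,r1:Mul1,r2:7,r3:-2,r4:8,r5:6
c4: CDB Add2=4; issue SUB r1<-Add1 | r0:4,r1:Add1,r2:7,r3:-2,r4:8,r5:6
c5: issue MUL r2<-Mul2 | r0:4,r1:Add1,r2:Mul2,r3:-2,r4:8,r5:6
c6: CDB Add1=2; stall | r0:4,r1:2,r2:Mul2,r3:-2,r4:8,r5:6
c7: CDB Mul1=-16; issue MUL r0<-Mul1 | r0:Mul1,r1:2,r2:Mul2,r3:-2,r4:8,r5:6
c8: issue ADD r2<-Add1 | r0:Mul1,r1:2,r2:Add1,r3:-2,r4:8,r5:6
c9: stall | r0:Mul1,r1:2,r2:Add1,r3:-2,r4:8,r5:6
c10: CDB Mul2=16; issue MUL r3<-Mul2 | r0:Mul1,r1:2,r2:Add1,r3:Mul2,r4:8,r5:6
c11: - | r0:Mul1,r1:2,r2:Add1,r3:Mul2,r4:8,r5:6
c12: CDB Add1=18 | r0:Mul1,r1:2,r2:18,r3:Mul2,r4:8,r5:6
c13: - | r0:Mul1,r1:2,r2:18,r3:Mul2,r4:8,r5:6

STATUS = VALUE 18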